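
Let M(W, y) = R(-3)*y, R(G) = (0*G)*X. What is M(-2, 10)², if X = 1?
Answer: 0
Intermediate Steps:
R(G) = 0 (R(G) = (0*G)*1 = 0*1 = 0)
M(W, y) = 0 (M(W, y) = 0*y = 0)
M(-2, 10)² = 0² = 0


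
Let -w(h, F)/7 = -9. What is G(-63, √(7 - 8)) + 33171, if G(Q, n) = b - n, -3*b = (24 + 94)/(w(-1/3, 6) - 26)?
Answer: 3681863/111 - I ≈ 33170.0 - 1.0*I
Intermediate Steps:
w(h, F) = 63 (w(h, F) = -7*(-9) = 63)
b = -118/111 (b = -(24 + 94)/(3*(63 - 26)) = -118/(3*37) = -⅓*118/37 = -118/111 ≈ -1.0631)
G(Q, n) = -118/111 - n
G(-63, √(7 - 8)) + 33171 = (-118/111 - √(7 - 8)) + 33171 = (-118/111 - √(-1)) + 33171 = (-118/111 - I) + 33171 = 3681863/111 - I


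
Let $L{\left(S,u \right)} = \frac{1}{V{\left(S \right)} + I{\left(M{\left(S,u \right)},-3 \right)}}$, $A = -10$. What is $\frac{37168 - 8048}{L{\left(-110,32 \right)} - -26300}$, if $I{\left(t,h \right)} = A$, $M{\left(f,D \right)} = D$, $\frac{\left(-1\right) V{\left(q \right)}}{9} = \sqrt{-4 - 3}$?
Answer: $\frac{510825660800}{461356704001} - \frac{262080 i \sqrt{7}}{461356704001} \approx 1.1072 - 1.503 \cdot 10^{-6} i$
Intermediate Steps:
$V{\left(q \right)} = - 9 i \sqrt{7}$ ($V{\left(q \right)} = - 9 \sqrt{-4 - 3} = - 9 \sqrt{-7} = - 9 i \sqrt{7}$)
$I{\left(t,h \right)} = -10$
$L{\left(S,u \right)} = \frac{1}{-10 - 9 i \sqrt{7}}$ ($L{\left(S,u \right)} = \frac{1}{- 9 i \sqrt{7} - 10} = \frac{1}{-10 - 9 i \sqrt{7}}$)
$\frac{37168 - 8048}{L{\left(-110,32 \right)} - -26300} = \frac{37168 - 8048}{\frac{i}{- 10 i + 9 \sqrt{7}} - -26300} = \frac{29120}{\frac{i}{- 10 i + 9 \sqrt{7}} + 26300} = \frac{29120}{26300 + \frac{i}{- 10 i + 9 \sqrt{7}}}$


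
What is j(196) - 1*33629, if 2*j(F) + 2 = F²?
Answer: -14422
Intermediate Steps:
j(F) = -1 + F²/2
j(196) - 1*33629 = (-1 + (½)*196²) - 1*33629 = (-1 + (½)*38416) - 33629 = (-1 + 19208) - 33629 = 19207 - 33629 = -14422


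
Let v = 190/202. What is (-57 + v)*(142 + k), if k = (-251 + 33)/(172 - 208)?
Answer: -7544615/909 ≈ -8299.9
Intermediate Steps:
v = 95/101 (v = 190*(1/202) = 95/101 ≈ 0.94059)
k = 109/18 (k = -218/(-36) = -218*(-1/36) = 109/18 ≈ 6.0556)
(-57 + v)*(142 + k) = (-57 + 95/101)*(142 + 109/18) = -5662/101*2665/18 = -7544615/909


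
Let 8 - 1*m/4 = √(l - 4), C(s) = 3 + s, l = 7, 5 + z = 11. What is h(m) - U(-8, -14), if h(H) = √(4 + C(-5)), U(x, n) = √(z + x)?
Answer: √2*(1 - I) ≈ 1.4142 - 1.4142*I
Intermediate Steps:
z = 6 (z = -5 + 11 = 6)
U(x, n) = √(6 + x)
m = 32 - 4*√3 (m = 32 - 4*√(7 - 4) = 32 - 4*√3 ≈ 25.072)
h(H) = √2 (h(H) = √(4 + (3 - 5)) = √(4 - 2) = √2)
h(m) - U(-8, -14) = √2 - √(6 - 8) = √2 - √(-2) = √2 - I*√2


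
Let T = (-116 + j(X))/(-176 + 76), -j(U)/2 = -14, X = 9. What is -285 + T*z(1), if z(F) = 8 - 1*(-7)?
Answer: -1359/5 ≈ -271.80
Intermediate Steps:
j(U) = 28 (j(U) = -2*(-14) = 28)
T = 22/25 (T = (-116 + 28)/(-176 + 76) = -88/(-100) = -88*(-1/100) = 22/25 ≈ 0.88000)
z(F) = 15 (z(F) = 8 + 7 = 15)
-285 + T*z(1) = -285 + (22/25)*15 = -285 + 66/5 = -1359/5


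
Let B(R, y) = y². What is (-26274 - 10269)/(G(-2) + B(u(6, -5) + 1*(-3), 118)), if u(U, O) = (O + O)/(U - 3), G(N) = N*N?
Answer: -36543/13928 ≈ -2.6237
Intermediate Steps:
G(N) = N²
u(U, O) = 2*O/(-3 + U) (u(U, O) = (2*O)/(-3 + U) = 2*O/(-3 + U))
(-26274 - 10269)/(G(-2) + B(u(6, -5) + 1*(-3), 118)) = (-26274 - 10269)/((-2)² + 118²) = -36543/(4 + 13924) = -36543/13928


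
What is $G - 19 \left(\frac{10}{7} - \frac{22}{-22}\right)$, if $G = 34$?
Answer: $- \frac{85}{7} \approx -12.143$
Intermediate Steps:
$G - 19 \left(\frac{10}{7} - \frac{22}{-22}\right) = 34 - 19 \left(\frac{10}{7} - \frac{22}{-22}\right) = 34 - 19 \left(10 \cdot \frac{1}{7} - -1\right) = 34 - 19 \left(\frac{10}{7} + 1\right) = 34 - \frac{323}{7} = - \frac{85}{7}$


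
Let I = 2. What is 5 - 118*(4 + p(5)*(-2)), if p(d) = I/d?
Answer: -1863/5 ≈ -372.60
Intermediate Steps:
p(d) = 2/d
5 - 118*(4 + p(5)*(-2)) = 5 - 118*(4 + (2/5)*(-2)) = 5 - 118*(4 - 4/5) = 5 - 118*16/5 = 5 - 1888/5 = -1863/5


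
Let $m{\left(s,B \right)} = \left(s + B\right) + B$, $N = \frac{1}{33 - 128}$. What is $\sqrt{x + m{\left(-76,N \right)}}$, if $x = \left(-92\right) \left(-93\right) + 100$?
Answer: $\frac{\sqrt{77434310}}{95} \approx 92.628$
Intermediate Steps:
$x = 8656$ ($x = 8556 + 100 = 8656$)
$N = - \frac{1}{95}$ ($N = \frac{1}{-95} = - \frac{1}{95} \approx -0.010526$)
$m{\left(s,B \right)} = s + 2 B$ ($m{\left(s,B \right)} = \left(B + s\right) + B = s + 2 B$)
$\sqrt{x + m{\left(-76,N \right)}} = \sqrt{8656 + \left(-76 + 2 \left(- \frac{1}{95}\right)\right)} = \sqrt{8656 - \frac{7222}{95}} = \sqrt{\frac{815098}{95}} = \frac{\sqrt{77434310}}{95}$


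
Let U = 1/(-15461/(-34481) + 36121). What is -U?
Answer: -34481/1245503662 ≈ -2.7684e-5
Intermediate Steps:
U = 34481/1245503662 (U = 1/(-15461*(-1/34481) + 36121) = 1/(15461/34481 + 36121) = 1/(1245503662/34481) = 34481/1245503662 ≈ 2.7684e-5)
-U = -1*34481/1245503662 = -34481/1245503662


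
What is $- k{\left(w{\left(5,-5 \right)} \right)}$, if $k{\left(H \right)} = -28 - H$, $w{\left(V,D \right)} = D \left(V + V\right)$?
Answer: $-22$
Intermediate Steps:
$w{\left(V,D \right)} = 2 D V$ ($w{\left(V,D \right)} = D 2 V = 2 D V$)
$- k{\left(w{\left(5,-5 \right)} \right)} = - (-28 - 2 \left(-5\right) 5) = - (-28 - -50) = - (-28 + 50) = \left(-1\right) 22 = -22$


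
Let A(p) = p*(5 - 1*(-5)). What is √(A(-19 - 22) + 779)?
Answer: 3*√41 ≈ 19.209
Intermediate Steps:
A(p) = 10*p (A(p) = p*(5 + 5) = p*10 = 10*p)
√(A(-19 - 22) + 779) = √(10*(-19 - 22) + 779) = √(10*(-41) + 779) = √(-410 + 779) = √369 = 3*√41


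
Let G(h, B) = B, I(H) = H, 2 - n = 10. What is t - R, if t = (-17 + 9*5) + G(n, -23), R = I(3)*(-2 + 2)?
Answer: 5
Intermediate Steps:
n = -8 (n = 2 - 1*10 = 2 - 10 = -8)
R = 0 (R = 3*(-2 + 2) = 3*0 = 0)
t = 5 (t = (-17 + 9*5) - 23 = (-17 + 45) - 23 = 28 - 23 = 5)
t - R = 5 - 1*0 = 5 + 0 = 5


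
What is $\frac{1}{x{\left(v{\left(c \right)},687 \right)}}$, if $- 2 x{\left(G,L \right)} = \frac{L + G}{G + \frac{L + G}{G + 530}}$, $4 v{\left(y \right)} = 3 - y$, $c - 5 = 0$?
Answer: $- \frac{3374}{1454007} \approx -0.0023205$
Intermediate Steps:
$c = 5$ ($c = 5 + 0 = 5$)
$v{\left(y \right)} = \frac{3}{4} - \frac{y}{4}$ ($v{\left(y \right)} = \frac{3 - y}{4} = \frac{3}{4} - \frac{y}{4}$)
$x{\left(G,L \right)} = - \frac{G + L}{2 \left(G + \frac{G + L}{530 + G}\right)}$ ($x{\left(G,L \right)} = - \frac{\left(L + G\right) \frac{1}{G + \frac{L + G}{G + 530}}}{2} = - \frac{\left(G + L\right) \frac{1}{G + \frac{G + L}{530 + G}}}{2} = - \frac{\frac{1}{G + \frac{G + L}{530 + G}} \left(G + L\right)}{2} = - \frac{G + L}{2 \left(G + \frac{G + L}{530 + G}\right)}$)
$\frac{1}{x{\left(v{\left(c \right)},687 \right)}} = \frac{1}{\frac{1}{2} \frac{1}{687 + \left(\frac{3}{4} - \frac{5}{4}\right)^{2} + 531 \left(\frac{3}{4} - \frac{5}{4}\right)} \left(- \left(\frac{3}{4} - \frac{5}{4}\right)^{2} - 530 \left(\frac{3}{4} - \frac{5}{4}\right) - 364110 - \left(\frac{3}{4} - \frac{5}{4}\right) 687\right)} = \frac{1}{\frac{1}{2} \frac{1}{687 + \left(- \frac{1}{2}\right)^{2} + 531 \left(- \frac{1}{2}\right)} \left(- \left(- \frac{1}{2}\right)^{2} - -265 - 364110 - \left(- \frac{1}{2}\right) 687\right)} = \frac{1}{\frac{1}{2} \frac{1}{687 + \frac{1}{4} - \frac{531}{2}} \left(\left(-1\right) \frac{1}{4} + 265 - 364110 + \frac{687}{2}\right)} = \frac{1}{\frac{1}{2} \frac{1}{\frac{1687}{4}} \left(- \frac{1}{4} + 265 - 364110 + \frac{687}{2}\right)} = \frac{1}{\frac{1}{2} \cdot \frac{4}{1687} \left(- \frac{1454007}{4}\right)} = \frac{1}{- \frac{1454007}{3374}} = - \frac{3374}{1454007}$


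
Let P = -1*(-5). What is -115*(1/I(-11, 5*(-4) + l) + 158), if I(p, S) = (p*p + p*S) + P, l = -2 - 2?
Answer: -1417283/78 ≈ -18170.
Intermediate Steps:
l = -4
P = 5
I(p, S) = 5 + p**2 + S*p (I(p, S) = (p*p + p*S) + 5 = (p**2 + S*p) + 5 = 5 + p**2 + S*p)
-115*(1/I(-11, 5*(-4) + l) + 158) = -115*(1/(5 + (-11)**2 + (5*(-4) - 4)*(-11)) + 158) = -115*(1/(5 + 121 + (-20 - 4)*(-11)) + 158) = -115*(1/(5 + 121 - 24*(-11)) + 158) = -115*(1/(5 + 121 + 264) + 158) = -115*(1/390 + 158) = -115*61621/390 = -1417283/78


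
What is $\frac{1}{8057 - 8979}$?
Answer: $- \frac{1}{922} \approx -0.0010846$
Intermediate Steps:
$\frac{1}{8057 - 8979} = \frac{1}{-922} = - \frac{1}{922}$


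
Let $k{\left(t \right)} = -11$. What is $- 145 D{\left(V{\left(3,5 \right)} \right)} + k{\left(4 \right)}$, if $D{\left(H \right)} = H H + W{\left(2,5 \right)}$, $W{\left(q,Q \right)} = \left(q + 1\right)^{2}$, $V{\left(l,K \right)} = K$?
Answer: $-4941$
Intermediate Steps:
$W{\left(q,Q \right)} = \left(1 + q\right)^{2}$
$D{\left(H \right)} = 9 + H^{2}$ ($D{\left(H \right)} = H H + \left(1 + 2\right)^{2} = H^{2} + 3^{2} = H^{2} + 9 = 9 + H^{2}$)
$- 145 D{\left(V{\left(3,5 \right)} \right)} + k{\left(4 \right)} = - 145 \left(9 + 5^{2}\right) - 11 = - 145 \left(9 + 25\right) - 11 = \left(-145\right) 34 - 11 = -4930 - 11 = -4941$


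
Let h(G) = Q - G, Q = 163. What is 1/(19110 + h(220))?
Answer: 1/19053 ≈ 5.2485e-5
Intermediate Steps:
h(G) = 163 - G
1/(19110 + h(220)) = 1/(19110 + (163 - 1*220)) = 1/(19110 + (163 - 220)) = 1/(19110 - 57) = 1/19053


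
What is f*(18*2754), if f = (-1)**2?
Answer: 49572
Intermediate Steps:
f = 1
f*(18*2754) = 1*(18*2754) = 1*49572 = 49572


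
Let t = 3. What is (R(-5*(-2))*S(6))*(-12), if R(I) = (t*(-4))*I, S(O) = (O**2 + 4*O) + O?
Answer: 95040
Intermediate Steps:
S(O) = O**2 + 5*O
R(I) = -12*I (R(I) = (3*(-4))*I = -12*I)
(R(-5*(-2))*S(6))*(-12) = ((-(-60)*(-2))*(6*(5 + 6)))*(-12) = ((-12*10)*(6*11))*(-12) = -120*66*(-12) = -7920*(-12) = 95040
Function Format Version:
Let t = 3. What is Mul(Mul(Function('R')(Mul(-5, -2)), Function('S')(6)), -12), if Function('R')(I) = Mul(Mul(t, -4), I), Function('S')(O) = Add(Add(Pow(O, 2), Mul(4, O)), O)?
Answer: 95040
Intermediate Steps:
Function('S')(O) = Add(Pow(O, 2), Mul(5, O))
Function('R')(I) = Mul(-12, I) (Function('R')(I) = Mul(Mul(3, -4), I) = Mul(-12, I))
Mul(Mul(Function('R')(Mul(-5, -2)), Function('S')(6)), -12) = Mul(Mul(Mul(-12, Mul(-5, -2)), Mul(6, Add(5, 6))), -12) = Mul(Mul(Mul(-12, 10), Mul(6, 11)), -12) = Mul(Mul(-120, 66), -12) = Mul(-7920, -12) = 95040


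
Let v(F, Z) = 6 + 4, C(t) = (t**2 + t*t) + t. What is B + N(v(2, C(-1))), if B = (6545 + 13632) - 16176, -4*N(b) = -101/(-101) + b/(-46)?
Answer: 184037/46 ≈ 4000.8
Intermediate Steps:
C(t) = t + 2*t**2 (C(t) = (t**2 + t**2) + t = 2*t**2 + t = t + 2*t**2)
v(F, Z) = 10
N(b) = -1/4 + b/184 (N(b) = -(-101/(-101) + b/(-46))/4 = -(-101*(-1/101) + b*(-1/46))/4 = -(1 - b/46)/4 = -1/4 + b/184)
B = 4001 (B = 20177 - 16176 = 4001)
B + N(v(2, C(-1))) = 4001 + (-1/4 + (1/184)*10) = 4001 + (-1/4 + 5/92) = 4001 - 9/46 = 184037/46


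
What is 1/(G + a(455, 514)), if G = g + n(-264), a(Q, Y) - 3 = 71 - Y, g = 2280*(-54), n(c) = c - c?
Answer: -1/123560 ≈ -8.0932e-6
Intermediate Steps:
n(c) = 0
g = -123120
a(Q, Y) = 74 - Y (a(Q, Y) = 3 + (71 - Y) = 74 - Y)
G = -123120 (G = -123120 + 0 = -123120)
1/(G + a(455, 514)) = 1/(-123120 + (74 - 1*514)) = 1/(-123120 + (74 - 514)) = 1/(-123120 - 440) = 1/(-123560) = -1/123560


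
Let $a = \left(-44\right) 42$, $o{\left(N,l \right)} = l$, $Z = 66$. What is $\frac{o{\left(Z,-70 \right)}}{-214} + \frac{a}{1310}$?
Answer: $- \frac{75943}{70085} \approx -1.0836$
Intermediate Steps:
$a = -1848$
$\frac{o{\left(Z,-70 \right)}}{-214} + \frac{a}{1310} = - \frac{70}{-214} - \frac{1848}{1310} = \left(-70\right) \left(- \frac{1}{214}\right) - \frac{924}{655} = \frac{35}{107} - \frac{924}{655} = - \frac{75943}{70085}$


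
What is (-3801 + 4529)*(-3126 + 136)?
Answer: -2176720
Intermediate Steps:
(-3801 + 4529)*(-3126 + 136) = 728*(-2990) = -2176720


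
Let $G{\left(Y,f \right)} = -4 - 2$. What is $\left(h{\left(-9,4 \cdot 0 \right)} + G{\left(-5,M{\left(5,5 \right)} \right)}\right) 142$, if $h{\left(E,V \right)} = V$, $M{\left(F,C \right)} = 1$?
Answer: $-852$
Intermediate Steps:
$G{\left(Y,f \right)} = -6$
$\left(h{\left(-9,4 \cdot 0 \right)} + G{\left(-5,M{\left(5,5 \right)} \right)}\right) 142 = \left(4 \cdot 0 - 6\right) 142 = \left(0 - 6\right) 142 = \left(-6\right) 142 = -852$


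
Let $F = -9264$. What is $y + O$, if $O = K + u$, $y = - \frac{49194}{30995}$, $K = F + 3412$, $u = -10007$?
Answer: $- \frac{491598899}{30995} \approx -15861.0$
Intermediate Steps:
$K = -5852$ ($K = -9264 + 3412 = -5852$)
$y = - \frac{49194}{30995}$ ($y = \left(-49194\right) \frac{1}{30995} = - \frac{49194}{30995} \approx -1.5872$)
$O = -15859$ ($O = -5852 - 10007 = -15859$)
$y + O = - \frac{49194}{30995} - 15859 = - \frac{491598899}{30995}$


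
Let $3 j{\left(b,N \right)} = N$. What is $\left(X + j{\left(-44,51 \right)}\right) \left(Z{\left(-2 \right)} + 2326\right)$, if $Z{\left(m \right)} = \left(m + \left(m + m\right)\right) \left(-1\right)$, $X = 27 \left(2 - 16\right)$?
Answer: $-841852$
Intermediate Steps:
$j{\left(b,N \right)} = \frac{N}{3}$
$X = -378$ ($X = 27 \left(-14\right) = -378$)
$Z{\left(m \right)} = - 3 m$ ($Z{\left(m \right)} = \left(m + 2 m\right) \left(-1\right) = 3 m \left(-1\right) = - 3 m$)
$\left(X + j{\left(-44,51 \right)}\right) \left(Z{\left(-2 \right)} + 2326\right) = \left(-378 + \frac{1}{3} \cdot 51\right) \left(\left(-3\right) \left(-2\right) + 2326\right) = \left(-378 + 17\right) \left(6 + 2326\right) = \left(-361\right) 2332 = -841852$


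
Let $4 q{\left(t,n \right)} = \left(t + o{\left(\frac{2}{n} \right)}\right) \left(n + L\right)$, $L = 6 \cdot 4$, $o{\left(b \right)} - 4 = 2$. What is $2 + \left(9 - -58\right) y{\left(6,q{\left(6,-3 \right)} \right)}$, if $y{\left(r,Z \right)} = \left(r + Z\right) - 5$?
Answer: $4290$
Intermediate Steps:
$o{\left(b \right)} = 6$ ($o{\left(b \right)} = 4 + 2 = 6$)
$L = 24$
$q{\left(t,n \right)} = \frac{\left(6 + t\right) \left(24 + n\right)}{4}$ ($q{\left(t,n \right)} = \frac{\left(t + 6\right) \left(n + 24\right)}{4} = \frac{\left(6 + t\right) \left(24 + n\right)}{4}$)
$y{\left(r,Z \right)} = -5 + Z + r$ ($y{\left(r,Z \right)} = \left(Z + r\right) - 5 = -5 + Z + r$)
$2 + \left(9 - -58\right) y{\left(6,q{\left(6,-3 \right)} \right)} = 2 + \left(9 - -58\right) \left(-5 + \left(36 + 6 \cdot 6 + \frac{3}{2} \left(-3\right) + \frac{1}{4} \left(-3\right) 6\right) + 6\right) = 2 + \left(9 + 58\right) \left(-5 + \left(36 + 36 - \frac{9}{2} - \frac{9}{2}\right) + 6\right) = 2 + 67 \left(-5 + 63 + 6\right) = 2 + 67 \cdot 64 = 2 + 4288 = 4290$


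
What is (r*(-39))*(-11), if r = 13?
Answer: 5577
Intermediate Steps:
(r*(-39))*(-11) = (13*(-39))*(-11) = -507*(-11) = 5577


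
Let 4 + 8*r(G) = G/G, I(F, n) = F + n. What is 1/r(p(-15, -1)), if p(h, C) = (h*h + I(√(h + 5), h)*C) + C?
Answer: -8/3 ≈ -2.6667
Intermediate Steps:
p(h, C) = C + h² + C*(h + √(5 + h)) (p(h, C) = (h*h + (√(h + 5) + h)*C) + C = (h² + (√(5 + h) + h)*C) + C = (h² + (h + √(5 + h))*C) + C = (h² + C*(h + √(5 + h))) + C = C + h² + C*(h + √(5 + h)))
r(G) = -3/8 (r(G) = -½ + (G/G)/8 = -½ + (⅛)*1 = -½ + ⅛ = -3/8)
1/r(p(-15, -1)) = 1/(-3/8) = -8/3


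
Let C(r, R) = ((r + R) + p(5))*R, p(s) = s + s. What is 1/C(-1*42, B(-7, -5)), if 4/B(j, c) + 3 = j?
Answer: 25/324 ≈ 0.077160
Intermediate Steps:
B(j, c) = 4/(-3 + j)
p(s) = 2*s
C(r, R) = R*(10 + R + r) (C(r, R) = ((r + R) + 2*5)*R = ((R + r) + 10)*R = (10 + R + r)*R = R*(10 + R + r))
1/C(-1*42, B(-7, -5)) = 1/((4/(-3 - 7))*(10 + 4/(-3 - 7) - 1*42)) = 1/((4/(-10))*(10 + 4/(-10) - 42)) = 1/((4*(-1/10))*(10 + 4*(-1/10) - 42)) = 1/(-2*(10 - 2/5 - 42)/5) = 1/(-2/5*(-162/5)) = 1/(324/25) = 25/324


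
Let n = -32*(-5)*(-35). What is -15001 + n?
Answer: -20601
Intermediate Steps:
n = -5600 (n = 160*(-35) = -5600)
-15001 + n = -15001 - 5600 = -20601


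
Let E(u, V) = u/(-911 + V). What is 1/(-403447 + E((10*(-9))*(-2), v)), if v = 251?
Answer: -11/4437920 ≈ -2.4786e-6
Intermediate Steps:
E(u, V) = u/(-911 + V)
1/(-403447 + E((10*(-9))*(-2), v)) = 1/(-403447 + ((10*(-9))*(-2))/(-911 + 251)) = 1/(-403447 - 90*(-2)/(-660)) = 1/(-403447 + 180*(-1/660)) = 1/(-403447 - 3/11) = 1/(-4437920/11) = -11/4437920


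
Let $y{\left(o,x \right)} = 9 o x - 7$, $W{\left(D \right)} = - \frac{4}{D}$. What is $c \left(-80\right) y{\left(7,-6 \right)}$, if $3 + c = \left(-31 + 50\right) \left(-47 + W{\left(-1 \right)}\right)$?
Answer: $-25256000$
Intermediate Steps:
$y{\left(o,x \right)} = -7 + 9 o x$ ($y{\left(o,x \right)} = 9 o x - 7 = -7 + 9 o x$)
$c = -820$ ($c = -3 + \left(-31 + 50\right) \left(-47 - \frac{4}{-1}\right) = -3 + 19 \left(-47 - -4\right) = -3 + 19 \left(-47 + 4\right) = -3 + 19 \left(-43\right) = -3 - 817 = -820$)
$c \left(-80\right) y{\left(7,-6 \right)} = \left(-820\right) \left(-80\right) \left(-7 + 9 \cdot 7 \left(-6\right)\right) = 65600 \left(-7 - 378\right) = 65600 \left(-385\right) = -25256000$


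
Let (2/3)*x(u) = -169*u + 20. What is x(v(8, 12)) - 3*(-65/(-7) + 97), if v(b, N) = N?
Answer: -23316/7 ≈ -3330.9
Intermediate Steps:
x(u) = 30 - 507*u/2 (x(u) = 3*(-169*u + 20)/2 = 3*(20 - 169*u)/2 = 30 - 507*u/2)
x(v(8, 12)) - 3*(-65/(-7) + 97) = (30 - 507/2*12) - 3*(-65/(-7) + 97) = (30 - 3042) - 3*(-65*(-⅐) + 97) = -3012 - 3*(65/7 + 97) = -3012 - 3*744/7 = -3012 - 1*2232/7 = -3012 - 2232/7 = -23316/7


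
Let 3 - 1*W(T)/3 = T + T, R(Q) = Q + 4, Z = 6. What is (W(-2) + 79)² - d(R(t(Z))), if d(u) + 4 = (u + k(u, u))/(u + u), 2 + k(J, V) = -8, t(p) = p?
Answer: 10004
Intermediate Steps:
R(Q) = 4 + Q
k(J, V) = -10 (k(J, V) = -2 - 8 = -10)
W(T) = 9 - 6*T (W(T) = 9 - 3*(T + T) = 9 - 6*T)
d(u) = -4 + (-10 + u)/(2*u) (d(u) = -4 + (u - 10)/(u + u) = -4 + (-10 + u)/((2*u)) = -4 + (-10 + u)*(1/(2*u)) = -4 + (-10 + u)/(2*u))
(W(-2) + 79)² - d(R(t(Z))) = ((9 - 6*(-2)) + 79)² - (-7/2 - 5/(4 + 6)) = ((9 + 12) + 79)² - (-7/2 - 5/10) = (21 + 79)² - (-7/2 - 5*⅒) = 100² - (-7/2 - ½) = 10000 - 1*(-4) = 10000 + 4 = 10004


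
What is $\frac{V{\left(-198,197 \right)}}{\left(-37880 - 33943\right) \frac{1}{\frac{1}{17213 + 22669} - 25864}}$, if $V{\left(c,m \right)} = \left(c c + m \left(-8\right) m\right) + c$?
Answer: $- \frac{140009681743451}{1432222443} \approx -97757.0$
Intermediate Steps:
$V{\left(c,m \right)} = c + c^{2} - 8 m^{2}$ ($V{\left(c,m \right)} = \left(c^{2} + - 8 m m\right) + c = \left(c^{2} - 8 m^{2}\right) + c = c + c^{2} - 8 m^{2}$)
$\frac{V{\left(-198,197 \right)}}{\left(-37880 - 33943\right) \frac{1}{\frac{1}{17213 + 22669} - 25864}} = \frac{-198 + \left(-198\right)^{2} - 8 \cdot 197^{2}}{\left(-37880 - 33943\right) \frac{1}{\frac{1}{17213 + 22669} - 25864}} = \frac{-198 + 39204 - 310472}{\left(-71823\right) \frac{1}{\frac{1}{39882} - 25864}} = - \frac{271466}{\left(-71823\right) \frac{1}{- \frac{1031508047}{39882}}} = - \frac{271466}{\left(-71823\right) \left(- \frac{39882}{1031508047}\right)} = - \frac{271466}{\frac{2864444886}{1031508047}} = \left(-271466\right) \frac{1031508047}{2864444886} = - \frac{140009681743451}{1432222443}$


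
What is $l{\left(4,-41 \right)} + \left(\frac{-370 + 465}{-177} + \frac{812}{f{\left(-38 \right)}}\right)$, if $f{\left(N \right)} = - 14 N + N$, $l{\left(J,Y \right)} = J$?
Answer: $\frac{223273}{43719} \approx 5.107$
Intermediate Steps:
$f{\left(N \right)} = - 13 N$
$l{\left(4,-41 \right)} + \left(\frac{-370 + 465}{-177} + \frac{812}{f{\left(-38 \right)}}\right) = 4 + \left(\frac{-370 + 465}{-177} + \frac{812}{\left(-13\right) \left(-38\right)}\right) = 4 + \left(95 \left(- \frac{1}{177}\right) + \frac{812}{494}\right) = 4 + \left(- \frac{95}{177} + 812 \cdot \frac{1}{494}\right) = 4 + \left(- \frac{95}{177} + \frac{406}{247}\right) = 4 + \frac{48397}{43719} = \frac{223273}{43719}$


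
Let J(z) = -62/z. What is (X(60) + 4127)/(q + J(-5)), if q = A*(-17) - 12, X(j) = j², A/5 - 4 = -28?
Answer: 38635/10202 ≈ 3.7870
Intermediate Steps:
A = -120 (A = 20 + 5*(-28) = 20 - 140 = -120)
q = 2028 (q = -120*(-17) - 12 = 2040 - 12 = 2028)
(X(60) + 4127)/(q + J(-5)) = (60² + 4127)/(2028 - 62/(-5)) = (3600 + 4127)/(2028 - 62*(-⅕)) = 7727/(2028 + 62/5) = 7727/(10202/5) = 7727*(5/10202) = 38635/10202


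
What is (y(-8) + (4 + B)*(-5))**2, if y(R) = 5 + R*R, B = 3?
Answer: 1156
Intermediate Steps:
y(R) = 5 + R**2
(y(-8) + (4 + B)*(-5))**2 = ((5 + (-8)**2) + (4 + 3)*(-5))**2 = ((5 + 64) + 7*(-5))**2 = (69 - 35)**2 = 34**2 = 1156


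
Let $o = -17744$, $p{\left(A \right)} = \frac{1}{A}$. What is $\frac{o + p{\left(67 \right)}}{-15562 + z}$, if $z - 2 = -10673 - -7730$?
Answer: $\frac{1188847}{1239701} \approx 0.95898$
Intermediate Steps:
$z = -2941$ ($z = 2 - 2943 = -2941$)
$\frac{o + p{\left(67 \right)}}{-15562 + z} = \frac{-17744 + \frac{1}{67}}{-15562 - 2941} = \frac{-17744 + \frac{1}{67}}{-18503} = \left(- \frac{1188847}{67}\right) \left(- \frac{1}{18503}\right) = \frac{1188847}{1239701}$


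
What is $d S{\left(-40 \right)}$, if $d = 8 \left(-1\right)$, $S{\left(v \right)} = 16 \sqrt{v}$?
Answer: $- 256 i \sqrt{10} \approx - 809.54 i$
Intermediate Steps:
$d = -8$
$d S{\left(-40 \right)} = - 8 \cdot 16 \sqrt{-40} = - 8 \cdot 16 \cdot 2 i \sqrt{10} = - 8 \cdot 32 i \sqrt{10} = - 256 i \sqrt{10}$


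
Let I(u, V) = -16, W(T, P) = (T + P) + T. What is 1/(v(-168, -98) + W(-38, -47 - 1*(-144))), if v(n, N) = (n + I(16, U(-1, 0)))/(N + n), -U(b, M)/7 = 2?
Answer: 133/2885 ≈ 0.046100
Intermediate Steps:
U(b, M) = -14 (U(b, M) = -7*2 = -14)
W(T, P) = P + 2*T (W(T, P) = (P + T) + T = P + 2*T)
v(n, N) = (-16 + n)/(N + n) (v(n, N) = (n - 16)/(N + n) = (-16 + n)/(N + n))
1/(v(-168, -98) + W(-38, -47 - 1*(-144))) = 1/((-16 - 168)/(-98 - 168) + ((-47 - 1*(-144)) + 2*(-38))) = 1/(-184/(-266) + ((-47 + 144) - 76)) = 1/(-1/266*(-184) + (97 - 76)) = 1/(92/133 + 21) = 1/(2885/133) = 133/2885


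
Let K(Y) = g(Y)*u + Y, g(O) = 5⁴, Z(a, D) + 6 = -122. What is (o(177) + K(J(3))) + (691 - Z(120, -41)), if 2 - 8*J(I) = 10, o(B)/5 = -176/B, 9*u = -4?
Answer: 284218/531 ≈ 535.25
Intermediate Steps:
Z(a, D) = -128 (Z(a, D) = -6 - 122 = -128)
u = -4/9 (u = (⅑)*(-4) = -4/9 ≈ -0.44444)
o(B) = -880/B (o(B) = 5*(-176/B) = -880/B)
J(I) = -1 (J(I) = ¼ - ⅛*10 = ¼ - 5/4 = -1)
g(O) = 625
K(Y) = -2500/9 + Y (K(Y) = 625*(-4/9) + Y = -2500/9 + Y)
(o(177) + K(J(3))) + (691 - Z(120, -41)) = (-880/177 + (-2500/9 - 1)) + (691 - 1*(-128)) = (-880*1/177 - 2509/9) + (691 + 128) = (-880/177 - 2509/9) + 819 = -150671/531 + 819 = 284218/531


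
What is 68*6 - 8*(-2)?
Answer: 424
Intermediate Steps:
68*6 - 8*(-2) = 408 + 16 = 424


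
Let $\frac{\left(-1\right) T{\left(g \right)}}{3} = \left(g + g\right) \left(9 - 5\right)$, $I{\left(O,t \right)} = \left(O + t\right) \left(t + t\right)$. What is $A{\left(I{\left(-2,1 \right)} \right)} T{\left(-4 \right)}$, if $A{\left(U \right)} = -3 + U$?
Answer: $-480$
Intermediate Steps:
$I{\left(O,t \right)} = 2 t \left(O + t\right)$ ($I{\left(O,t \right)} = \left(O + t\right) 2 t = 2 t \left(O + t\right)$)
$T{\left(g \right)} = - 24 g$ ($T{\left(g \right)} = - 3 \left(g + g\right) \left(9 - 5\right) = - 3 \cdot 2 g 4 = - 3 \cdot 8 g = - 24 g$)
$A{\left(I{\left(-2,1 \right)} \right)} T{\left(-4 \right)} = \left(-3 + 2 \cdot 1 \left(-2 + 1\right)\right) \left(\left(-24\right) \left(-4\right)\right) = \left(-3 + 2 \cdot 1 \left(-1\right)\right) 96 = \left(-3 - 2\right) 96 = \left(-5\right) 96 = -480$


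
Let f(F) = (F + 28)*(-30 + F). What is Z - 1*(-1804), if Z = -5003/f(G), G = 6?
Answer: 1477067/816 ≈ 1810.1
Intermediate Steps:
f(F) = (-30 + F)*(28 + F) (f(F) = (28 + F)*(-30 + F) = (-30 + F)*(28 + F))
Z = 5003/816 (Z = -5003/(-840 + 6² - 2*6) = -5003/(-840 + 36 - 12) = -5003/(-816) = -5003*(-1/816) = 5003/816 ≈ 6.1311)
Z - 1*(-1804) = 5003/816 - 1*(-1804) = 5003/816 + 1804 = 1477067/816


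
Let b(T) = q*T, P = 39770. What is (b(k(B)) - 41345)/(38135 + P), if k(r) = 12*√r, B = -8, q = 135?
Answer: -8269/15581 + 648*I*√2/15581 ≈ -0.53071 + 0.058816*I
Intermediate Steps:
b(T) = 135*T
(b(k(B)) - 41345)/(38135 + P) = (135*(12*√(-8)) - 41345)/(38135 + 39770) = (135*(12*(2*I*√2)) - 41345)/77905 = (135*(24*I*√2) - 41345)*(1/77905) = (3240*I*√2 - 41345)*(1/77905) = (-41345 + 3240*I*√2)*(1/77905) = -8269/15581 + 648*I*√2/15581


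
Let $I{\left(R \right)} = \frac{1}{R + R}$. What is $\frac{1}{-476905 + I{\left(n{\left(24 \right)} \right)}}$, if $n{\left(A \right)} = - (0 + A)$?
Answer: $- \frac{48}{22891441} \approx -2.0969 \cdot 10^{-6}$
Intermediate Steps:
$n{\left(A \right)} = - A$
$I{\left(R \right)} = \frac{1}{2 R}$
$\frac{1}{-476905 + I{\left(n{\left(24 \right)} \right)}} = \frac{1}{-476905 + \frac{1}{2 \left(\left(-1\right) 24\right)}} = \frac{1}{-476905 + \frac{1}{2 \left(-24\right)}} = \frac{1}{-476905 + \frac{1}{2} \left(- \frac{1}{24}\right)} = \frac{1}{-476905 - \frac{1}{48}} = \frac{1}{- \frac{22891441}{48}} = - \frac{48}{22891441}$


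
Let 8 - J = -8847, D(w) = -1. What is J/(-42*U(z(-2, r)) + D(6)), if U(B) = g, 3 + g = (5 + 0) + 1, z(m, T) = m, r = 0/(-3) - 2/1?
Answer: -8855/127 ≈ -69.724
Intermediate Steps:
r = -2 (r = 0*(-⅓) - 2*1 = 0 - 2 = -2)
g = 3 (g = -3 + ((5 + 0) + 1) = -3 + (5 + 1) = -3 + 6 = 3)
U(B) = 3
J = 8855 (J = 8 - 1*(-8847) = 8 + 8847 = 8855)
J/(-42*U(z(-2, r)) + D(6)) = 8855/(-42*3 - 1) = 8855/(-126 - 1) = 8855/(-127) = 8855*(-1/127) = -8855/127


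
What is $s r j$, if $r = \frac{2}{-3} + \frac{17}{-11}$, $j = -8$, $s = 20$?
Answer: $\frac{11680}{33} \approx 353.94$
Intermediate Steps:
$r = - \frac{73}{33}$ ($r = 2 \left(- \frac{1}{3}\right) + 17 \left(- \frac{1}{11}\right) = - \frac{2}{3} - \frac{17}{11} = - \frac{73}{33} \approx -2.2121$)
$s r j = 20 \left(- \frac{73}{33}\right) \left(-8\right) = \left(- \frac{1460}{33}\right) \left(-8\right) = \frac{11680}{33}$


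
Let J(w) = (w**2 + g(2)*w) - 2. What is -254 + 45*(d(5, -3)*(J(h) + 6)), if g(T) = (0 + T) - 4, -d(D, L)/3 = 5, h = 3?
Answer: -4979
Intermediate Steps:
d(D, L) = -15 (d(D, L) = -3*5 = -15)
g(T) = -4 + T (g(T) = T - 4 = -4 + T)
J(w) = -2 + w**2 - 2*w (J(w) = (w**2 + (-4 + 2)*w) - 2 = (w**2 - 2*w) - 2 = -2 + w**2 - 2*w)
-254 + 45*(d(5, -3)*(J(h) + 6)) = -254 + 45*(-15*((-2 + 3**2 - 2*3) + 6)) = -254 + 45*(-15*((-2 + 9 - 6) + 6)) = -254 + 45*(-15*(1 + 6)) = -254 + 45*(-15*7) = -254 + 45*(-105) = -254 - 4725 = -4979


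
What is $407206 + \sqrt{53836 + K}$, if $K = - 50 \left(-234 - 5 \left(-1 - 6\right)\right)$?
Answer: $407206 + \sqrt{63786} \approx 4.0746 \cdot 10^{5}$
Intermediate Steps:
$K = 9950$ ($K = - 50 \left(-234 - -35\right) = - 50 \left(-234 + 35\right) = \left(-50\right) \left(-199\right) = 9950$)
$407206 + \sqrt{53836 + K} = 407206 + \sqrt{53836 + 9950} = 407206 + \sqrt{63786}$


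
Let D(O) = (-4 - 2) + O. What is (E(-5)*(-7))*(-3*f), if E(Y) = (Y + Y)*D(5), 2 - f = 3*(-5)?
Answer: 3570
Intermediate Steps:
f = 17 (f = 2 - 3*(-5) = 2 - 1*(-15) = 2 + 15 = 17)
D(O) = -6 + O
E(Y) = -2*Y (E(Y) = (Y + Y)*(-6 + 5) = (2*Y)*(-1) = -2*Y)
(E(-5)*(-7))*(-3*f) = (-2*(-5)*(-7))*(-3*17) = (10*(-7))*(-51) = -70*(-51) = 3570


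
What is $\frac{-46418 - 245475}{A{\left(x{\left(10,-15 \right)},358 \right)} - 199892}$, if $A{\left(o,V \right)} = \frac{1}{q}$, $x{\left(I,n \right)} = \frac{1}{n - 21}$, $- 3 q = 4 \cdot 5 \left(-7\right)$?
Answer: $\frac{40865020}{27984877} \approx 1.4603$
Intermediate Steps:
$q = \frac{140}{3}$ ($q = - \frac{4 \cdot 5 \left(-7\right)}{3} = - \frac{20 \left(-7\right)}{3} = \left(- \frac{1}{3}\right) \left(-140\right) = \frac{140}{3} \approx 46.667$)
$x{\left(I,n \right)} = \frac{1}{-21 + n}$
$A{\left(o,V \right)} = \frac{3}{140}$ ($A{\left(o,V \right)} = \frac{1}{\frac{140}{3}} = \frac{3}{140}$)
$\frac{-46418 - 245475}{A{\left(x{\left(10,-15 \right)},358 \right)} - 199892} = \frac{-46418 - 245475}{\frac{3}{140} - 199892} = - \frac{291893}{\frac{3}{140} - 199892} = - \frac{291893}{- \frac{27984877}{140}} = \left(-291893\right) \left(- \frac{140}{27984877}\right) = \frac{40865020}{27984877}$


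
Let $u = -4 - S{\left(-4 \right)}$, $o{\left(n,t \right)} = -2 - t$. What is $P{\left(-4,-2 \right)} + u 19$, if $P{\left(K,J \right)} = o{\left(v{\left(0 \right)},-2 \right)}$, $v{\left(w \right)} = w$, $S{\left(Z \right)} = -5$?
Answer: $19$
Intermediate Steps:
$P{\left(K,J \right)} = 0$ ($P{\left(K,J \right)} = -2 - -2 = -2 + 2 = 0$)
$u = 1$ ($u = -4 - -5 = -4 + 5 = 1$)
$P{\left(-4,-2 \right)} + u 19 = 0 + 1 \cdot 19 = 0 + 19 = 19$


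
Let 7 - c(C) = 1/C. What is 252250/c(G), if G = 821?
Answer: 103548625/2873 ≈ 36042.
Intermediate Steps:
c(C) = 7 - 1/C
252250/c(G) = 252250/(7 - 1/821) = 252250/(5746/821) = 252250*(821/5746) = 103548625/2873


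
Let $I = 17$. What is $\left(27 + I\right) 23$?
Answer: $1012$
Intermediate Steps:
$\left(27 + I\right) 23 = \left(27 + 17\right) 23 = 44 \cdot 23 = 1012$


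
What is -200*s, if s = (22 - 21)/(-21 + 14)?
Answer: 200/7 ≈ 28.571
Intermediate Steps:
s = -1/7 (s = 1/(-7) = 1*(-1/7) = -1/7 ≈ -0.14286)
-200*s = -200*(-1/7) = 200/7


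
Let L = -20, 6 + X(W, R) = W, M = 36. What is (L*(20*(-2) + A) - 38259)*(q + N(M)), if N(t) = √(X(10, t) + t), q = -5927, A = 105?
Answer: 234466193 - 79118*√10 ≈ 2.3422e+8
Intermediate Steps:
X(W, R) = -6 + W
N(t) = √(4 + t) (N(t) = √((-6 + 10) + t) = √(4 + t))
(L*(20*(-2) + A) - 38259)*(q + N(M)) = (-20*(20*(-2) + 105) - 38259)*(-5927 + √(4 + 36)) = (-20*(-40 + 105) - 38259)*(-5927 + √40) = (-20*65 - 38259)*(-5927 + 2*√10) = (-1300 - 38259)*(-5927 + 2*√10) = -39559*(-5927 + 2*√10) = 234466193 - 79118*√10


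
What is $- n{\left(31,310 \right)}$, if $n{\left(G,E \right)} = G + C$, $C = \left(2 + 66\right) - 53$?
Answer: $-46$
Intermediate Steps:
$C = 15$ ($C = 68 - 53 = 15$)
$n{\left(G,E \right)} = 15 + G$ ($n{\left(G,E \right)} = G + 15 = 15 + G$)
$- n{\left(31,310 \right)} = - (15 + 31) = \left(-1\right) 46 = -46$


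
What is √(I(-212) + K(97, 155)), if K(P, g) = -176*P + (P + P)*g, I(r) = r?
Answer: √12786 ≈ 113.08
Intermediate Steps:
K(P, g) = -176*P + 2*P*g (K(P, g) = -176*P + (2*P)*g = -176*P + 2*P*g)
√(I(-212) + K(97, 155)) = √(-212 + 2*97*(-88 + 155)) = √(-212 + 2*97*67) = √(-212 + 12998) = √12786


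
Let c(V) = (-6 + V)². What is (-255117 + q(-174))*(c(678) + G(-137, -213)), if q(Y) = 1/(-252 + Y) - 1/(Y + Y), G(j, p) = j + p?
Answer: -1422161151992791/12354 ≈ -1.1512e+11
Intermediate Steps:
q(Y) = 1/(-252 + Y) - 1/(2*Y)
(-255117 + q(-174))*(c(678) + G(-137, -213)) = (-255117 + (½)*(252 - 174)/(-174*(-252 - 174)))*((-6 + 678)² + (-137 - 213)) = (-255117 + (½)*(-1/174)*78/(-426))*(672² - 350) = (-255117 + (½)*(-1/174)*(-1/426)*78)*(451584 - 350) = (-255117 + 13/24708)*451234 = -6303430823/24708*451234 = -1422161151992791/12354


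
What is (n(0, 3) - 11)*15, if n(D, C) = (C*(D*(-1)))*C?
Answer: -165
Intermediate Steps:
n(D, C) = -D*C² (n(D, C) = (C*(-D))*C = (-C*D)*C = -D*C²)
(n(0, 3) - 11)*15 = (-1*0*3² - 11)*15 = (-1*0*9 - 11)*15 = (0 - 11)*15 = -11*15 = -165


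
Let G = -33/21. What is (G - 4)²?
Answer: 1521/49 ≈ 31.041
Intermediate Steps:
G = -11/7 (G = -33*1/21 = -11/7 ≈ -1.5714)
(G - 4)² = (-11/7 - 4)² = (-39/7)² = 1521/49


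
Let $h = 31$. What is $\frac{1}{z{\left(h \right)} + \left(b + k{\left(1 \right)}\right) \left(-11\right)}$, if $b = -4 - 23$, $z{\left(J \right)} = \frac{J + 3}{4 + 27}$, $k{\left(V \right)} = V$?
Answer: $\frac{31}{8900} \approx 0.0034831$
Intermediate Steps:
$z{\left(J \right)} = \frac{3}{31} + \frac{J}{31}$ ($z{\left(J \right)} = \frac{3 + J}{31} = \left(3 + J\right) \frac{1}{31} = \frac{3}{31} + \frac{J}{31}$)
$b = -27$ ($b = -4 - 23 = -27$)
$\frac{1}{z{\left(h \right)} + \left(b + k{\left(1 \right)}\right) \left(-11\right)} = \frac{1}{\left(\frac{3}{31} + \frac{1}{31} \cdot 31\right) + \left(-27 + 1\right) \left(-11\right)} = \frac{1}{\left(\frac{3}{31} + 1\right) - -286} = \frac{1}{\frac{34}{31} + 286} = \frac{1}{\frac{8900}{31}} = \frac{31}{8900}$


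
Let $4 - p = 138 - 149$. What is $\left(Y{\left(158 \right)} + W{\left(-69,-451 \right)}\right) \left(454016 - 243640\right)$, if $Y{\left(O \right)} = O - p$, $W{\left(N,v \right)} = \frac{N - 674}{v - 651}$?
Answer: $\frac{16654310852}{551} \approx 3.0226 \cdot 10^{7}$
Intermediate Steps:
$p = 15$ ($p = 4 - \left(138 - 149\right) = 4 - -11 = 4 + 11 = 15$)
$W{\left(N,v \right)} = \frac{-674 + N}{-651 + v}$
$Y{\left(O \right)} = -15 + O$ ($Y{\left(O \right)} = O - 15 = -15 + O$)
$\left(Y{\left(158 \right)} + W{\left(-69,-451 \right)}\right) \left(454016 - 243640\right) = \left(\left(-15 + 158\right) + \frac{-674 - 69}{-651 - 451}\right) \left(454016 - 243640\right) = \left(143 + \frac{1}{-1102} \left(-743\right)\right) 210376 = \left(143 - - \frac{743}{1102}\right) 210376 = \left(143 + \frac{743}{1102}\right) 210376 = \frac{158329}{1102} \cdot 210376 = \frac{16654310852}{551}$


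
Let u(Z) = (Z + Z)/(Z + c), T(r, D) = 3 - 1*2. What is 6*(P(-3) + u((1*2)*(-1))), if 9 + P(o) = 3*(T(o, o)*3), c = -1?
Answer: 8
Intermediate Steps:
T(r, D) = 1 (T(r, D) = 3 - 2 = 1)
P(o) = 0 (P(o) = -9 + 3*(1*3) = -9 + 3*3 = -9 + 9 = 0)
u(Z) = 2*Z/(-1 + Z) (u(Z) = (Z + Z)/(Z - 1) = (2*Z)/(-1 + Z) = 2*Z/(-1 + Z))
6*(P(-3) + u((1*2)*(-1))) = 6*(0 + 2*((1*2)*(-1))/(-1 + (1*2)*(-1))) = 6*(0 + 2*(2*(-1))/(-1 + 2*(-1))) = 6*(0 + 2*(-2)/(-1 - 2)) = 6*(0 + 2*(-2)/(-3)) = 6*(0 + 2*(-2)*(-⅓)) = 6*(0 + 4/3) = 6*(4/3) = 8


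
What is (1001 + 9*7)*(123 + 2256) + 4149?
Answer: 2535405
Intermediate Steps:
(1001 + 9*7)*(123 + 2256) + 4149 = (1001 + 63)*2379 + 4149 = 1064*2379 + 4149 = 2531256 + 4149 = 2535405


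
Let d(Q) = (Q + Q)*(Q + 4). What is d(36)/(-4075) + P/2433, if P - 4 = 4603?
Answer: 2353297/1982895 ≈ 1.1868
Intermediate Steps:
P = 4607 (P = 4 + 4603 = 4607)
d(Q) = 2*Q*(4 + Q) (d(Q) = (2*Q)*(4 + Q) = 2*Q*(4 + Q))
d(36)/(-4075) + P/2433 = (2*36*(4 + 36))/(-4075) + 4607/2433 = (2*36*40)*(-1/4075) + 4607*(1/2433) = 2880*(-1/4075) + 4607/2433 = -576/815 + 4607/2433 = 2353297/1982895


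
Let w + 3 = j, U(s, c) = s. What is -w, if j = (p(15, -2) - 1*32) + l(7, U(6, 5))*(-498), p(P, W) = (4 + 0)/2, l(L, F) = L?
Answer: 3519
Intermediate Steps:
p(P, W) = 2 (p(P, W) = 4*(1/2) = 2)
j = -3516 (j = (2 - 1*32) + 7*(-498) = (2 - 32) - 3486 = -30 - 3486 = -3516)
w = -3519 (w = -3 - 3516 = -3519)
-w = -1*(-3519) = 3519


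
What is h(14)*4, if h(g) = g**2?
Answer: 784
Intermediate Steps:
h(14)*4 = 14**2*4 = 196*4 = 784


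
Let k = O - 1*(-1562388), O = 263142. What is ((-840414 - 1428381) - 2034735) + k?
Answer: -2478000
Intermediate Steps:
k = 1825530 (k = 263142 - 1*(-1562388) = 263142 + 1562388 = 1825530)
((-840414 - 1428381) - 2034735) + k = ((-840414 - 1428381) - 2034735) + 1825530 = (-2268795 - 2034735) + 1825530 = -4303530 + 1825530 = -2478000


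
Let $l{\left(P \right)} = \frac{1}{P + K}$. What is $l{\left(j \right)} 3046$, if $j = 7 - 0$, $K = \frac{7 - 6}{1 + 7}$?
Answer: $\frac{24368}{57} \approx 427.51$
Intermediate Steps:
$K = \frac{1}{8}$ ($K = 1 \cdot \frac{1}{8} = \frac{1}{8} \approx 0.125$)
$j = 7$ ($j = 7 + 0 = 7$)
$l{\left(P \right)} = \frac{1}{\frac{1}{8} + P}$ ($l{\left(P \right)} = \frac{1}{P + \frac{1}{8}} = \frac{1}{\frac{1}{8} + P}$)
$l{\left(j \right)} 3046 = \frac{8}{1 + 8 \cdot 7} \cdot 3046 = \frac{8}{1 + 56} \cdot 3046 = \frac{8}{57} \cdot 3046 = \frac{24368}{57}$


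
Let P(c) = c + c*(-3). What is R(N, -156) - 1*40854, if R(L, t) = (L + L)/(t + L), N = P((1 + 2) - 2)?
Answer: -3227464/79 ≈ -40854.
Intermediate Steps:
P(c) = -2*c (P(c) = c - 3*c = -2*c)
N = -2 (N = -2*((1 + 2) - 2) = -2*(3 - 2) = -2*1 = -2)
R(L, t) = 2*L/(L + t) (R(L, t) = (2*L)/(L + t) = 2*L/(L + t))
R(N, -156) - 1*40854 = 2*(-2)/(-2 - 156) - 1*40854 = 2*(-2)/(-158) - 40854 = 2*(-2)*(-1/158) - 40854 = 2/79 - 40854 = -3227464/79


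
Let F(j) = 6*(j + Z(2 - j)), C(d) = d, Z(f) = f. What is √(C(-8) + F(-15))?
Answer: 2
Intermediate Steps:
F(j) = 12 (F(j) = 6*(j + (2 - j)) = 6*2 = 12)
√(C(-8) + F(-15)) = √(-8 + 12) = √4 = 2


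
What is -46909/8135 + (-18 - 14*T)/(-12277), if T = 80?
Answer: -566644163/99873395 ≈ -5.6736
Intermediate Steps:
-46909/8135 + (-18 - 14*T)/(-12277) = -46909/8135 + (-18 - 14*80)/(-12277) = -46909*1/8135 + (-18 - 1120)*(-1/12277) = -46909/8135 - 1138*(-1/12277) = -46909/8135 + 1138/12277 = -566644163/99873395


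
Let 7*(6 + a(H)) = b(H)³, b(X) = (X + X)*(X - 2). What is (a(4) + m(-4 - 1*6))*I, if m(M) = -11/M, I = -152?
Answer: -3086892/35 ≈ -88197.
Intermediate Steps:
b(X) = 2*X*(-2 + X) (b(X) = (2*X)*(-2 + X) = 2*X*(-2 + X))
a(H) = -6 + 8*H³*(-2 + H)³/7 (a(H) = -6 + (2*H*(-2 + H))³/7 = -6 + (8*H³*(-2 + H)³)/7 = -6 + 8*H³*(-2 + H)³/7)
(a(4) + m(-4 - 1*6))*I = ((-6 + (8/7)*4³*(-2 + 4)³) - 11/(-4 - 1*6))*(-152) = ((-6 + (8/7)*64*2³) - 11/(-4 - 6))*(-152) = ((-6 + (8/7)*64*8) - 11/(-10))*(-152) = ((-6 + 4096/7) - 11*(-⅒))*(-152) = (4054/7 + 11/10)*(-152) = (40617/70)*(-152) = -3086892/35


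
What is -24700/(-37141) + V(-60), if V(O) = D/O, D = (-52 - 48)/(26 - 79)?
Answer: 287815/454263 ≈ 0.63359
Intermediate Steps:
D = 100/53 (D = -100/(-53) = -100*(-1/53) = 100/53 ≈ 1.8868)
V(O) = 100/(53*O)
-24700/(-37141) + V(-60) = -24700/(-37141) + (100/53)/(-60) = -24700*(-1/37141) + (100/53)*(-1/60) = 1900/2857 - 5/159 = 287815/454263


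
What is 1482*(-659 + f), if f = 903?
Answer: 361608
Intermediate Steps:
1482*(-659 + f) = 1482*(-659 + 903) = 1482*244 = 361608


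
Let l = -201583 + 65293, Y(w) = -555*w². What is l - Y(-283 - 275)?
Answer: 172670730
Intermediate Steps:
l = -136290
l - Y(-283 - 275) = -136290 - (-555)*(-283 - 275)² = -136290 - (-555)*(-558)² = -136290 - (-555)*311364 = -136290 - 1*(-172807020) = -136290 + 172807020 = 172670730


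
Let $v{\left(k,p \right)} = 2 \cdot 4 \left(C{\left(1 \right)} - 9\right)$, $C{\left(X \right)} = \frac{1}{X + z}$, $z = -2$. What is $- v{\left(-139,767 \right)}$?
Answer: $80$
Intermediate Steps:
$C{\left(X \right)} = \frac{1}{-2 + X}$ ($C{\left(X \right)} = \frac{1}{X - 2} = \frac{1}{-2 + X}$)
$v{\left(k,p \right)} = -80$ ($v{\left(k,p \right)} = 2 \cdot 4 \left(\frac{1}{-2 + 1} - 9\right) = 8 \left(\frac{1}{-1} - 9\right) = 8 \left(-1 - 9\right) = 8 \left(-10\right) = -80$)
$- v{\left(-139,767 \right)} = \left(-1\right) \left(-80\right) = 80$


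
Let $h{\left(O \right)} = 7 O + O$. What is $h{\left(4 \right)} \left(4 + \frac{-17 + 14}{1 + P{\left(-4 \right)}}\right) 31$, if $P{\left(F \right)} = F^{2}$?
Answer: $\frac{64480}{17} \approx 3792.9$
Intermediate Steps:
$h{\left(O \right)} = 8 O$
$h{\left(4 \right)} \left(4 + \frac{-17 + 14}{1 + P{\left(-4 \right)}}\right) 31 = 8 \cdot 4 \left(4 + \frac{-17 + 14}{1 + \left(-4\right)^{2}}\right) 31 = 32 \left(4 - \frac{3}{1 + 16}\right) 31 = 32 \left(4 - \frac{3}{17}\right) 31 = 32 \cdot \frac{65}{17} \cdot 31 = \frac{2080}{17} \cdot 31 = \frac{64480}{17}$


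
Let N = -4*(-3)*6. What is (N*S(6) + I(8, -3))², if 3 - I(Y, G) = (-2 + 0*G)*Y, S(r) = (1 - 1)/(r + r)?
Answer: 361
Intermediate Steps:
N = 72 (N = 12*6 = 72)
S(r) = 0 (S(r) = 0/((2*r)) = 0*(1/(2*r)) = 0)
I(Y, G) = 3 + 2*Y (I(Y, G) = 3 - (-2 + 0*G)*Y = 3 - (-2 + 0)*Y = 3 - (-2)*Y = 3 + 2*Y)
(N*S(6) + I(8, -3))² = (72*0 + (3 + 2*8))² = (0 + (3 + 16))² = (0 + 19)² = 19² = 361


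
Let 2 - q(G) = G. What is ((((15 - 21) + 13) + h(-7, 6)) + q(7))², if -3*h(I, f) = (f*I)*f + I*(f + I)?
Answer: 63001/9 ≈ 7000.1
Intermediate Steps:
h(I, f) = -I*f²/3 - I*(I + f)/3 (h(I, f) = -((f*I)*f + I*(f + I))/3 = -((I*f)*f + I*(I + f))/3 = -(I*f² + I*(I + f))/3 = -I*f²/3 - I*(I + f)/3)
q(G) = 2 - G
((((15 - 21) + 13) + h(-7, 6)) + q(7))² = ((((15 - 21) + 13) - ⅓*(-7)*(-7 + 6 + 6²)) + (2 - 1*7))² = (((-6 + 13) - ⅓*(-7)*(-7 + 6 + 36)) + (2 - 7))² = ((7 - ⅓*(-7)*35) - 5)² = ((7 + 245/3) - 5)² = (266/3 - 5)² = (251/3)² = 63001/9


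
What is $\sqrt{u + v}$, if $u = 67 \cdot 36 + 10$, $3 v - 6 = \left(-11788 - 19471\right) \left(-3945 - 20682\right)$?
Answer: $\sqrt{256607555} \approx 16019.0$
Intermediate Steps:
$v = 256605133$ ($v = 2 + \frac{\left(-11788 - 19471\right) \left(-3945 - 20682\right)}{3} = 2 + \frac{\left(-31259\right) \left(-24627\right)}{3} = 2 + \frac{1}{3} \cdot 769815393 = 2 + 256605131 = 256605133$)
$u = 2422$ ($u = 2412 + 10 = 2422$)
$\sqrt{u + v} = \sqrt{2422 + 256605133} = \sqrt{256607555}$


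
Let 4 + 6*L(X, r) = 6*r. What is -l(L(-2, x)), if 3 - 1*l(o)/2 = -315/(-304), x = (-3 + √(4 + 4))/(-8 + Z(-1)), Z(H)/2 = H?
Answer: -597/152 ≈ -3.9276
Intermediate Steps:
Z(H) = 2*H
x = 3/10 - √2/5 (x = (-3 + √(4 + 4))/(-8 + 2*(-1)) = (-3 + √8)/(-8 - 2) = (-3 + 2*√2)/(-10) = (-3 + 2*√2)*(-⅒) = 3/10 - √2/5 ≈ 0.017157)
L(X, r) = -⅔ + r (L(X, r) = -⅔ + (6*r)/6 = -⅔ + r)
l(o) = 597/152 (l(o) = 6 - (-630)/(-304) = 6 - (-630)*(-1)/304 = 6 - 2*315/304 = 6 - 315/152 = 597/152)
-l(L(-2, x)) = -1*597/152 = -597/152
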